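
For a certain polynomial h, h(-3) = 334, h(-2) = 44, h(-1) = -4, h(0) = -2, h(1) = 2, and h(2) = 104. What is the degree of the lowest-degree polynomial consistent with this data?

Forward differences of the values at t = -3, -2, -1, 0, 1, 2:
  h  : 334  44  -4  -2  2  104
  Δ  : -290  -48  2  4  102
  Δ^2: 242  50  2  98
  Δ^3: -192  -48  96
  Δ^4: 144  144
  Δ^5: 0
The fourth differences are constant (144) and nonzero, while all higher differences vanish, so the minimal degree is 4.

4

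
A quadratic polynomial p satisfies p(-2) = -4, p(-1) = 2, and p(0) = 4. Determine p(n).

Using the Lagrange interpolation formula with nodes -2, -1, 0:
  L_0(n) = (n + 1)n / 2
  L_1(n) = (n + 2)n / -1
  L_2(n) = (n + 2)(n + 1) / 2
Then p(n) = -4·L_0(n) + 2·L_1(n) + 4·L_2(n).
Expanding and collecting terms gives p(n) = -2n^2 + 4.
Check: p(-2) = -4. ✓

p(n) = -2n^2 + 4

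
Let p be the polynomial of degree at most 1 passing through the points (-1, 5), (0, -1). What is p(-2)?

Using the Lagrange interpolation formula with nodes -1, 0:
  L_0(u) = u / -1
  L_1(u) = (u + 1) / 1
Then p(u) = 5·L_0(u) - 1·L_1(u).
Expanding and collecting terms gives p(u) = -6u - 1.
Evaluating at u = -2: p(-2) = 11.

11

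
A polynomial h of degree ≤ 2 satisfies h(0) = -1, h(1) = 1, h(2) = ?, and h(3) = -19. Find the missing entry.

-5

The 3 known points determine the degree-2 polynomial uniquely.
Write h(s) = as^2 + bs + c. Substituting each data point gives a linear system:
  c = -1
  a + b + c = 1
  9a + 3b + c = -19
Solving the system yields a = -4, b = 6, c = -1.
So h(s) = -4s^2 + 6s - 1.
Then h(2) = -5.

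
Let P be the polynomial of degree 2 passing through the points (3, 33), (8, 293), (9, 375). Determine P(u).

Write P(u) = au^2 + bu + c. Substituting each data point gives a linear system:
  9a + 3b + c = 33
  64a + 8b + c = 293
  81a + 9b + c = 375
Solving the system yields a = 5, b = -3, c = -3.
So P(u) = 5u² - 3u - 3.
Check: P(9) = 375. ✓

P(u) = 5u^2 - 3u - 3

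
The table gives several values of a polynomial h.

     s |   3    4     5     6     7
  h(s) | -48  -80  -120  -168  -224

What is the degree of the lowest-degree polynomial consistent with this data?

Forward differences of the values at s = 3, 4, 5, 6, 7:
  h  : -48  -80  -120  -168  -224
  Δ  : -32  -40  -48  -56
  Δ^2: -8  -8  -8
  Δ^3: 0  0
  Δ^4: 0
The second differences are constant (-8) and nonzero, while all higher differences vanish, so the minimal degree is 2.

2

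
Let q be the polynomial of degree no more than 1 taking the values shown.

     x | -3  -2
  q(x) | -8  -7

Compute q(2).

Using the Lagrange interpolation formula with nodes -3, -2:
  L_0(x) = (x + 2) / -1
  L_1(x) = (x + 3) / 1
Then q(x) = -8·L_0(x) - 7·L_1(x).
Expanding and collecting terms gives q(x) = x - 5.
Evaluating at x = 2: q(2) = -3.

-3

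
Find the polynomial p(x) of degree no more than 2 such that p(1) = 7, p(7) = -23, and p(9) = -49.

Write p(x) = ax^2 + bx + c. Substituting each data point gives a linear system:
  a + b + c = 7
  49a + 7b + c = -23
  81a + 9b + c = -49
Solving the system yields a = -1, b = 3, c = 5.
So p(x) = -x² + 3x + 5.
Check: p(9) = -49. ✓

p(x) = -x^2 + 3x + 5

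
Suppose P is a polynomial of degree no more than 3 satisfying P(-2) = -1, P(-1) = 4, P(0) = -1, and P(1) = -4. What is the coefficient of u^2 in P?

Write P(u) = au^3 + bu^2 + cu + d. Substituting each data point gives a linear system:
  -8a + 4b - 2c + d = -1
  -a + b - c + d = 4
  d = -1
  a + b + c + d = -4
Solving the system yields a = 2, b = 1, c = -6, d = -1.
So P(u) = 2u^3 + u^2 - 6u - 1.
The coefficient of u^2 is 1.

1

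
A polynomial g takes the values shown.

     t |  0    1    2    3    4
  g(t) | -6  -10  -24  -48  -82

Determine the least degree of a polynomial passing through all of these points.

Forward differences of the values at t = 0, 1, 2, 3, 4:
  g  : -6  -10  -24  -48  -82
  Δ  : -4  -14  -24  -34
  Δ^2: -10  -10  -10
  Δ^3: 0  0
  Δ^4: 0
The second differences are constant (-10) and nonzero, while all higher differences vanish, so the minimal degree is 2.

2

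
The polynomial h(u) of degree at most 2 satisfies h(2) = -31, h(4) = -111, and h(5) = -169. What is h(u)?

Write h(u) = au^2 + bu + c. Substituting each data point gives a linear system:
  4a + 2b + c = -31
  16a + 4b + c = -111
  25a + 5b + c = -169
Solving the system yields a = -6, b = -4, c = 1.
So h(u) = -6u² - 4u + 1.
Check: h(4) = -111. ✓

h(u) = -6u^2 - 4u + 1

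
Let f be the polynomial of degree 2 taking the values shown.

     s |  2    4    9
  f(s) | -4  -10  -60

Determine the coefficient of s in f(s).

Write f(s) = as^2 + bs + c. Substituting each data point gives a linear system:
  4a + 2b + c = -4
  16a + 4b + c = -10
  81a + 9b + c = -60
Solving the system yields a = -1, b = 3, c = -6.
So f(s) = -s^2 + 3s - 6.
The coefficient of s is 3.

3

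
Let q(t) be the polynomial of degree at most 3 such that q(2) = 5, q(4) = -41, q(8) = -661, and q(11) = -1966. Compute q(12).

Write q(t) = at^3 + bt^2 + ct + d. Substituting each data point gives a linear system:
  8a + 4b + 2c + d = 5
  64a + 16b + 4c + d = -41
  512a + 64b + 8c + d = -661
  1331a + 121b + 11c + d = -1966
Solving the system yields a = -2, b = 6, c = -3, d = 3.
So q(t) = -2t^3 + 6t^2 - 3t + 3.
Then q(12) = -2625.

-2625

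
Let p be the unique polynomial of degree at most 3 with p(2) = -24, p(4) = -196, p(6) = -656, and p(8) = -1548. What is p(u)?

p(u) = -3u^3 - 2u + 4

Write p(u) = au^3 + bu^2 + cu + d. Substituting each data point gives a linear system:
  8a + 4b + 2c + d = -24
  64a + 16b + 4c + d = -196
  216a + 36b + 6c + d = -656
  512a + 64b + 8c + d = -1548
Solving the system yields a = -3, b = 0, c = -2, d = 4.
So p(u) = -3u^3 - 2u + 4.
Check: p(6) = -656. ✓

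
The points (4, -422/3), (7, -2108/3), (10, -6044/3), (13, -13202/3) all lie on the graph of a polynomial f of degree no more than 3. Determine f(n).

f(n) = -2n^3 + (1/3)n^2 - 5n + 2

Write f(n) = an^3 + bn^2 + cn + d. Substituting each data point gives a linear system:
  64a + 16b + 4c + d = -422/3
  343a + 49b + 7c + d = -2108/3
  1000a + 100b + 10c + d = -6044/3
  2197a + 169b + 13c + d = -13202/3
Solving the system yields a = -2, b = 1/3, c = -5, d = 2.
So f(n) = -2n³ + (1/3)n² - 5n + 2.
Check: f(10) = -6044/3. ✓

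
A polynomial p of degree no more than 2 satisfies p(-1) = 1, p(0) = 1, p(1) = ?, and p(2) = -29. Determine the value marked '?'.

The 3 known points determine the degree-2 polynomial uniquely.
Write p(s) = as^2 + bs + c. Substituting each data point gives a linear system:
  a - b + c = 1
  c = 1
  4a + 2b + c = -29
Solving the system yields a = -5, b = -5, c = 1.
So p(s) = -5s^2 - 5s + 1.
Then p(1) = -9.

-9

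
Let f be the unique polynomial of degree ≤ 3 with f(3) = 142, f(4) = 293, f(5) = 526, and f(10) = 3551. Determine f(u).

f(u) = 3u^3 + 5u^2 + 5u + 1

Using the Lagrange interpolation formula with nodes 3, 4, 5, 10:
  L_0(u) = (u - 4)(u - 5)(u - 10) / -14
  L_1(u) = (u - 3)(u - 5)(u - 10) / 6
  L_2(u) = (u - 3)(u - 4)(u - 10) / -10
  L_3(u) = (u - 3)(u - 4)(u - 5) / 210
Then f(u) = 142·L_0(u) + 293·L_1(u) + 526·L_2(u) + 3551·L_3(u).
Expanding and collecting terms gives f(u) = 3u^3 + 5u^2 + 5u + 1.
Check: f(3) = 142. ✓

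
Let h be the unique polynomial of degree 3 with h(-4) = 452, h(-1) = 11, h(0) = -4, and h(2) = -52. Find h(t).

h(t) = -6t^3 + 3t^2 - 6t - 4

Write h(t) = at^3 + bt^2 + ct + d. Substituting each data point gives a linear system:
  -64a + 16b - 4c + d = 452
  -a + b - c + d = 11
  d = -4
  8a + 4b + 2c + d = -52
Solving the system yields a = -6, b = 3, c = -6, d = -4.
So h(t) = -6t³ + 3t² - 6t - 4.
Check: h(0) = -4. ✓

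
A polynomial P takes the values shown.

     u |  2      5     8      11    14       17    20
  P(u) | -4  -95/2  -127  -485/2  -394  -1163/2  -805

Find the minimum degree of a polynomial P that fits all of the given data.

2

Forward differences of the values at u = 2, 5, 8, 11, 14, 17, 20:
  P  : -4  -95/2  -127  -485/2  -394  -1163/2  -805
  Δ  : -87/2  -159/2  -231/2  -303/2  -375/2  -447/2
  Δ^2: -36  -36  -36  -36  -36
  Δ^3: 0  0  0  0
  Δ^4: 0  0  0
  Δ^5: 0  0
  Δ^6: 0
The second differences are constant (-36) and nonzero, while all higher differences vanish, so the minimal degree is 2.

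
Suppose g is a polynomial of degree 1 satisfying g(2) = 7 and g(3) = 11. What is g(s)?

Write g(s) = as + b. Substituting each data point gives a linear system:
  2a + b = 7
  3a + b = 11
Solving the system yields a = 4, b = -1.
So g(s) = 4s - 1.
Check: g(2) = 7. ✓

g(s) = 4s - 1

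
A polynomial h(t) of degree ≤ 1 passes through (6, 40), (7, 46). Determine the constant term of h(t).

4

Write h(t) = at + b. Substituting each data point gives a linear system:
  6a + b = 40
  7a + b = 46
Solving the system yields a = 6, b = 4.
So h(t) = 6t + 4.
The constant term is 4.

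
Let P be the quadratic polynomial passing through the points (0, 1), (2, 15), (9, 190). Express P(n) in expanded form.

Write P(n) = an^2 + bn + c. Substituting each data point gives a linear system:
  c = 1
  4a + 2b + c = 15
  81a + 9b + c = 190
Solving the system yields a = 2, b = 3, c = 1.
So P(n) = 2n² + 3n + 1.
Check: P(9) = 190. ✓

P(n) = 2n^2 + 3n + 1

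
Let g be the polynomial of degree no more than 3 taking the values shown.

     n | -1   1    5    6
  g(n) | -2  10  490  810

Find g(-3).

Using the Lagrange interpolation formula with nodes -1, 1, 5, 6:
  L_0(n) = (n - 1)(n - 5)(n - 6) / -84
  L_1(n) = (n + 1)(n - 5)(n - 6) / 40
  L_2(n) = (n + 1)(n - 1)(n - 6) / -24
  L_3(n) = (n + 1)(n - 1)(n - 5) / 35
Then g(n) = -2·L_0(n) + 10·L_1(n) + 490·L_2(n) + 810·L_3(n).
Expanding and collecting terms gives g(n) = 3n^3 + 4n^2 + 3n.
Evaluating at n = -3: g(-3) = -54.

-54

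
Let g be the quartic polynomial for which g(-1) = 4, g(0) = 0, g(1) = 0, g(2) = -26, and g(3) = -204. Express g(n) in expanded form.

g(n) = -4n^4 + 3n^3 + 6n^2 - 5n

Write g(n) = an^4 + bn^3 + cn^2 + dn + e. Substituting each data point gives a linear system:
  a - b + c - d + e = 4
  e = 0
  a + b + c + d + e = 0
  16a + 8b + 4c + 2d + e = -26
  81a + 27b + 9c + 3d + e = -204
Solving the system yields a = -4, b = 3, c = 6, d = -5, e = 0.
So g(n) = -4n^4 + 3n^3 + 6n^2 - 5n.
Check: g(2) = -26. ✓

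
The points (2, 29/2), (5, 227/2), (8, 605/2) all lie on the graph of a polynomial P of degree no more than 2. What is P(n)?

Using the Lagrange interpolation formula with nodes 2, 5, 8:
  L_0(n) = (n - 5)(n - 8) / 18
  L_1(n) = (n - 2)(n - 8) / -9
  L_2(n) = (n - 2)(n - 5) / 18
Then P(n) = 29/2·L_0(n) + 227/2·L_1(n) + 605/2·L_2(n).
Expanding and collecting terms gives P(n) = 5n^2 - 2n - 3/2.
Check: P(5) = 227/2. ✓

P(n) = 5n^2 - 2n - 3/2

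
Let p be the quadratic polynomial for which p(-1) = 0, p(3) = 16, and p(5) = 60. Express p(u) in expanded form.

p(u) = 3u^2 - 2u - 5

Write p(u) = au^2 + bu + c. Substituting each data point gives a linear system:
  a - b + c = 0
  9a + 3b + c = 16
  25a + 5b + c = 60
Solving the system yields a = 3, b = -2, c = -5.
So p(u) = 3u^2 - 2u - 5.
Check: p(3) = 16. ✓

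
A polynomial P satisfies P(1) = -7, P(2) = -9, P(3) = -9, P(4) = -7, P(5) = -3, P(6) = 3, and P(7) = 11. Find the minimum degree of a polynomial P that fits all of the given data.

2

Forward differences of the values at x = 1, 2, 3, 4, 5, 6, 7:
  P  : -7  -9  -9  -7  -3  3  11
  Δ  : -2  0  2  4  6  8
  Δ^2: 2  2  2  2  2
  Δ^3: 0  0  0  0
  Δ^4: 0  0  0
  Δ^5: 0  0
  Δ^6: 0
The second differences are constant (2) and nonzero, while all higher differences vanish, so the minimal degree is 2.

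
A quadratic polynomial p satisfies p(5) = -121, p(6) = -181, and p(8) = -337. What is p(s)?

Using the Lagrange interpolation formula with nodes 5, 6, 8:
  L_0(s) = (s - 6)(s - 8) / 3
  L_1(s) = (s - 5)(s - 8) / -2
  L_2(s) = (s - 5)(s - 6) / 6
Then p(s) = -121·L_0(s) - 181·L_1(s) - 337·L_2(s).
Expanding and collecting terms gives p(s) = -6s² + 6s - 1.
Check: p(8) = -337. ✓

p(s) = -6s^2 + 6s - 1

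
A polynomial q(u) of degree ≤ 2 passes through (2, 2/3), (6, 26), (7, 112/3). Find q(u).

q(u) = u^2 - (5/3)u

Write q(u) = au^2 + bu + c. Substituting each data point gives a linear system:
  4a + 2b + c = 2/3
  36a + 6b + c = 26
  49a + 7b + c = 112/3
Solving the system yields a = 1, b = -5/3, c = 0.
So q(u) = u^2 - (5/3)u.
Check: q(2) = 2/3. ✓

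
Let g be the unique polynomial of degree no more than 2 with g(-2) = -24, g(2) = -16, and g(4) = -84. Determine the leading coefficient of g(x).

-6

Write g(x) = ax^2 + bx + c. Substituting each data point gives a linear system:
  4a - 2b + c = -24
  4a + 2b + c = -16
  16a + 4b + c = -84
Solving the system yields a = -6, b = 2, c = 4.
So g(x) = -6x² + 2x + 4.
The leading coefficient is -6.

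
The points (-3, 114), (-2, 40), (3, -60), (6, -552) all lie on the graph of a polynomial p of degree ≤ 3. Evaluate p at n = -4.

248

Write p(n) = an^3 + bn^2 + cn + d. Substituting each data point gives a linear system:
  -27a + 9b - 3c + d = 114
  -8a + 4b - 2c + d = 40
  27a + 9b + 3c + d = -60
  216a + 36b + 6c + d = -552
Solving the system yields a = -3, b = 3, c = -2, d = 0.
So p(n) = -3n³ + 3n² - 2n.
Then p(-4) = 248.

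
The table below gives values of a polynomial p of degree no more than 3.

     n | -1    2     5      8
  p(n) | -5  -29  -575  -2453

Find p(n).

Using the Lagrange interpolation formula with nodes -1, 2, 5, 8:
  L_0(n) = (n - 2)(n - 5)(n - 8) / -162
  L_1(n) = (n + 1)(n - 5)(n - 8) / 54
  L_2(n) = (n + 1)(n - 2)(n - 8) / -54
  L_3(n) = (n + 1)(n - 2)(n - 5) / 162
Then p(n) = -5·L_0(n) - 29·L_1(n) - 575·L_2(n) - 2453·L_3(n).
Expanding and collecting terms gives p(n) = -5n³ + n² + 6n - 5.
Check: p(8) = -2453. ✓

p(n) = -5n^3 + n^2 + 6n - 5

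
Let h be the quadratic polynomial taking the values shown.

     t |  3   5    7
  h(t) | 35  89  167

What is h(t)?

h(t) = 3t^2 + 3t - 1

Using the Lagrange interpolation formula with nodes 3, 5, 7:
  L_0(t) = (t - 5)(t - 7) / 8
  L_1(t) = (t - 3)(t - 7) / -4
  L_2(t) = (t - 3)(t - 5) / 8
Then h(t) = 35·L_0(t) + 89·L_1(t) + 167·L_2(t).
Expanding and collecting terms gives h(t) = 3t^2 + 3t - 1.
Check: h(3) = 35. ✓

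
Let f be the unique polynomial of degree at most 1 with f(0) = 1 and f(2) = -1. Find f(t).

f(t) = -t + 1

Write f(t) = at + b. Substituting each data point gives a linear system:
  b = 1
  2a + b = -1
Solving the system yields a = -1, b = 1.
So f(t) = -t + 1.
Check: f(0) = 1. ✓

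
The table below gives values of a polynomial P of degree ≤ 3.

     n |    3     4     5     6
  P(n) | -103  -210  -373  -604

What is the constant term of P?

Write P(n) = an^3 + bn^2 + cn + d. Substituting each data point gives a linear system:
  27a + 9b + 3c + d = -103
  64a + 16b + 4c + d = -210
  125a + 25b + 5c + d = -373
  216a + 36b + 6c + d = -604
Solving the system yields a = -2, b = -4, c = -5, d = 2.
So P(n) = -2n³ - 4n² - 5n + 2.
The constant term is 2.

2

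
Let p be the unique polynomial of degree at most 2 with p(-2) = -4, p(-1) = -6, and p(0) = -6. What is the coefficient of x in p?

Write p(x) = ax^2 + bx + c. Substituting each data point gives a linear system:
  4a - 2b + c = -4
  a - b + c = -6
  c = -6
Solving the system yields a = 1, b = 1, c = -6.
So p(x) = x² + x - 6.
The coefficient of x is 1.

1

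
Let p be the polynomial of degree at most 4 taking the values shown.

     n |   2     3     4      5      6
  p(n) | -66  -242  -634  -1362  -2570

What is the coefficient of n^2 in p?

1

Write p(n) = an^4 + bn^3 + cn^2 + dn + e. Substituting each data point gives a linear system:
  16a + 8b + 4c + 2d + e = -66
  81a + 27b + 9c + 3d + e = -242
  256a + 64b + 16c + 4d + e = -634
  625a + 125b + 25c + 5d + e = -1362
  1296a + 216b + 36c + 6d + e = -2570
Solving the system yields a = -1, b = -6, c = 1, d = -2, e = -2.
So p(n) = -n⁴ - 6n³ + n² - 2n - 2.
The coefficient of n^2 is 1.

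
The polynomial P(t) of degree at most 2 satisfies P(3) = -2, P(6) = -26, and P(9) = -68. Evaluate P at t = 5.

-16

Forward differences of the values at t = 3, 6, 9:
  P  : -2  -26  -68
  Δ  : -24  -42
  Δ^2: -18
The second differences are constant, confirming degree 2.
Interpolating (Newton forward form) and evaluating at t = 5 gives P(5) = -16.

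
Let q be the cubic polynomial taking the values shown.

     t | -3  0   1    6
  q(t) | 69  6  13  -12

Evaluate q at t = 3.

33

Using the Lagrange interpolation formula with nodes -3, 0, 1, 6:
  L_0(t) = t(t - 1)(t - 6) / -108
  L_1(t) = (t + 3)(t - 1)(t - 6) / 18
  L_2(t) = (t + 3)t(t - 6) / -20
  L_3(t) = (t + 3)t(t - 1) / 270
Then q(t) = 69·L_0(t) + 6·L_1(t) + 13·L_2(t) - 12·L_3(t).
Expanding and collecting terms gives q(t) = -t^3 + 5t^2 + 3t + 6.
Evaluating at t = 3: q(3) = 33.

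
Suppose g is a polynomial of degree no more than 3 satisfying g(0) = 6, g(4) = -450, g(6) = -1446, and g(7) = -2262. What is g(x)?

g(x) = -6x^3 - 4x^2 - 2x + 6

Write g(x) = ax^3 + bx^2 + cx + d. Substituting each data point gives a linear system:
  d = 6
  64a + 16b + 4c + d = -450
  216a + 36b + 6c + d = -1446
  343a + 49b + 7c + d = -2262
Solving the system yields a = -6, b = -4, c = -2, d = 6.
So g(x) = -6x^3 - 4x^2 - 2x + 6.
Check: g(6) = -1446. ✓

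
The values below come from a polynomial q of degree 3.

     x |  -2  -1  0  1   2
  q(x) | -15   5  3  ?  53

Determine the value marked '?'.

The 4 known points determine the degree-3 polynomial uniquely.
Write q(x) = ax^3 + bx^2 + cx + d. Substituting each data point gives a linear system:
  -8a + 4b - 2c + d = -15
  -a + b - c + d = 5
  d = 3
  8a + 4b + 2c + d = 53
Solving the system yields a = 5, b = 4, c = -3, d = 3.
So q(x) = 5x^3 + 4x^2 - 3x + 3.
Then q(1) = 9.

9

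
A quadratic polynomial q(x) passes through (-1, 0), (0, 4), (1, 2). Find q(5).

-66

Using the Lagrange interpolation formula with nodes -1, 0, 1:
  L_0(x) = x(x - 1) / 2
  L_1(x) = (x + 1)(x - 1) / -1
  L_2(x) = (x + 1)x / 2
Then q(x) = 0·L_0(x) + 4·L_1(x) + 2·L_2(x).
Expanding and collecting terms gives q(x) = -3x² + x + 4.
Evaluating at x = 5: q(5) = -66.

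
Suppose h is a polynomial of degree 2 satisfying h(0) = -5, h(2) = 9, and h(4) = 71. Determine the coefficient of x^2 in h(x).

6

Write h(x) = ax^2 + bx + c. Substituting each data point gives a linear system:
  c = -5
  4a + 2b + c = 9
  16a + 4b + c = 71
Solving the system yields a = 6, b = -5, c = -5.
So h(x) = 6x² - 5x - 5.
The leading coefficient is 6.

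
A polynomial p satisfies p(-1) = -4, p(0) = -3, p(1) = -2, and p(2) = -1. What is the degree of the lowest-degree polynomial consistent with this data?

1

Forward differences of the values at s = -1, 0, 1, 2:
  p  : -4  -3  -2  -1
  Δ  : 1  1  1
  Δ^2: 0  0
  Δ^3: 0
The first differences are constant (1) and nonzero, while all higher differences vanish, so the minimal degree is 1.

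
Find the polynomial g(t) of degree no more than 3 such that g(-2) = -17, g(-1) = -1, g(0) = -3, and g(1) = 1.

Write g(t) = at^3 + bt^2 + ct + d. Substituting each data point gives a linear system:
  -8a + 4b - 2c + d = -17
  -a + b - c + d = -1
  d = -3
  a + b + c + d = 1
Solving the system yields a = 4, b = 3, c = -3, d = -3.
So g(t) = 4t³ + 3t² - 3t - 3.
Check: g(0) = -3. ✓

g(t) = 4t^3 + 3t^2 - 3t - 3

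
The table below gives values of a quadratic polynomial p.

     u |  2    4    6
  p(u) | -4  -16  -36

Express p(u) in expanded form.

Using the Lagrange interpolation formula with nodes 2, 4, 6:
  L_0(u) = (u - 4)(u - 6) / 8
  L_1(u) = (u - 2)(u - 6) / -4
  L_2(u) = (u - 2)(u - 4) / 8
Then p(u) = -4·L_0(u) - 16·L_1(u) - 36·L_2(u).
Expanding and collecting terms gives p(u) = -u^2.
Check: p(2) = -4. ✓

p(u) = -u^2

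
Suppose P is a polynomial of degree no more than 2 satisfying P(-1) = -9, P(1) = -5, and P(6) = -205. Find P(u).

P(u) = -6u^2 + 2u - 1

Using the Lagrange interpolation formula with nodes -1, 1, 6:
  L_0(u) = (u - 1)(u - 6) / 14
  L_1(u) = (u + 1)(u - 6) / -10
  L_2(u) = (u + 1)(u - 1) / 35
Then P(u) = -9·L_0(u) - 5·L_1(u) - 205·L_2(u).
Expanding and collecting terms gives P(u) = -6u^2 + 2u - 1.
Check: P(1) = -5. ✓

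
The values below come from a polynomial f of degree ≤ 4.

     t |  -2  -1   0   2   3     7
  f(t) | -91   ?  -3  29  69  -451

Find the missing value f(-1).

-19

The 5 known points determine the degree-4 polynomial uniquely.
Write f(t) = at^4 + bt^3 + ct^2 + dt + e. Substituting each data point gives a linear system:
  16a - 8b + 4c - 2d + e = -91
  e = -3
  16a + 8b + 4c + 2d + e = 29
  81a + 27b + 9c + 3d + e = 69
  2401a + 343b + 49c + 7d + e = -451
Solving the system yields a = -1, b = 6, c = -3, d = 6, e = -3.
So f(t) = -t⁴ + 6t³ - 3t² + 6t - 3.
Then f(-1) = -19.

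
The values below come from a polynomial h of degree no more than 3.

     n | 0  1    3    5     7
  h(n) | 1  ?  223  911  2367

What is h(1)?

15

The 4 known points determine the degree-3 polynomial uniquely.
Write h(n) = an^3 + bn^2 + cn + d. Substituting each data point gives a linear system:
  d = 1
  27a + 9b + 3c + d = 223
  125a + 25b + 5c + d = 911
  343a + 49b + 7c + d = 2367
Solving the system yields a = 6, b = 6, c = 2, d = 1.
So h(n) = 6n^3 + 6n^2 + 2n + 1.
Then h(1) = 15.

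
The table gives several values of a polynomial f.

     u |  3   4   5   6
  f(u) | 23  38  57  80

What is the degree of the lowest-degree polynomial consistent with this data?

2

Forward differences of the values at u = 3, 4, 5, 6:
  f  : 23  38  57  80
  Δ  : 15  19  23
  Δ^2: 4  4
  Δ^3: 0
The second differences are constant (4) and nonzero, while all higher differences vanish, so the minimal degree is 2.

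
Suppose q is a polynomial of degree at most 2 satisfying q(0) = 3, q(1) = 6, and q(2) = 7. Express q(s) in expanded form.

Write q(s) = as^2 + bs + c. Substituting each data point gives a linear system:
  c = 3
  a + b + c = 6
  4a + 2b + c = 7
Solving the system yields a = -1, b = 4, c = 3.
So q(s) = -s^2 + 4s + 3.
Check: q(0) = 3. ✓

q(s) = -s^2 + 4s + 3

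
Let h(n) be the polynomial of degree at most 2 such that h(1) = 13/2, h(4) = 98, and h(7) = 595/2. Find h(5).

305/2

Using the Lagrange interpolation formula with nodes 1, 4, 7:
  L_0(n) = (n - 4)(n - 7) / 18
  L_1(n) = (n - 1)(n - 7) / -9
  L_2(n) = (n - 1)(n - 4) / 18
Then h(n) = 13/2·L_0(n) + 98·L_1(n) + 595/2·L_2(n).
Expanding and collecting terms gives h(n) = 6n^2 + (1/2)n.
Evaluating at n = 5: h(5) = 305/2.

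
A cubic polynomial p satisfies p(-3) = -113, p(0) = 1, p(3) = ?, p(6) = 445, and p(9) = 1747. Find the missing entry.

25

The 4 known points determine the degree-3 polynomial uniquely.
Write p(x) = ax^3 + bx^2 + cx + d. Substituting each data point gives a linear system:
  -27a + 9b - 3c + d = -113
  d = 1
  216a + 36b + 6c + d = 445
  729a + 81b + 9c + d = 1747
Solving the system yields a = 3, b = -5, c = -4, d = 1.
So p(x) = 3x³ - 5x² - 4x + 1.
Then p(3) = 25.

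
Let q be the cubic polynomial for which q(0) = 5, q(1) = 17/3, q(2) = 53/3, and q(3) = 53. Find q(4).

Forward differences of the values at n = 0, 1, 2, 3:
  q  : 5  17/3  53/3  53
  Δ  : 2/3  12  106/3
  Δ^2: 34/3  70/3
  Δ^3: 12
The third differences are constant, confirming degree 3.
Interpolating (Newton forward form) and evaluating at n = 4 gives q(4) = 371/3.

371/3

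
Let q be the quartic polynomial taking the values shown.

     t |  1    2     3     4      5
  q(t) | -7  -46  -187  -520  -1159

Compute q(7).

Using the Lagrange interpolation formula with nodes 1, 2, 3, 4, 5:
  L_0(t) = (t - 2)(t - 3)(t - 4)(t - 5) / 24
  L_1(t) = (t - 1)(t - 3)(t - 4)(t - 5) / -6
  L_2(t) = (t - 1)(t - 2)(t - 4)(t - 5) / 4
  L_3(t) = (t - 1)(t - 2)(t - 3)(t - 5) / -6
  L_4(t) = (t - 1)(t - 2)(t - 3)(t - 4) / 24
Then q(t) = -7·L_0(t) - 46·L_1(t) - 187·L_2(t) - 520·L_3(t) - 1159·L_4(t).
Expanding and collecting terms gives q(t) = -t⁴ - 5t³ + 4t² - t - 4.
Evaluating at t = 7: q(7) = -3931.

-3931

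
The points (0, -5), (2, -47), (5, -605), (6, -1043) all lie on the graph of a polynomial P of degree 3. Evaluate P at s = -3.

Write P(s) = as^3 + bs^2 + cs + d. Substituting each data point gives a linear system:
  d = -5
  8a + 4b + 2c + d = -47
  125a + 25b + 5c + d = -605
  216a + 36b + 6c + d = -1043
Solving the system yields a = -5, b = 2, c = -5, d = -5.
So P(s) = -5s³ + 2s² - 5s - 5.
Then P(-3) = 163.

163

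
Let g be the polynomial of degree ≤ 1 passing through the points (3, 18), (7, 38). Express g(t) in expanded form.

g(t) = 5t + 3

Using the Lagrange interpolation formula with nodes 3, 7:
  L_0(t) = (t - 7) / -4
  L_1(t) = (t - 3) / 4
Then g(t) = 18·L_0(t) + 38·L_1(t).
Expanding and collecting terms gives g(t) = 5t + 3.
Check: g(3) = 18. ✓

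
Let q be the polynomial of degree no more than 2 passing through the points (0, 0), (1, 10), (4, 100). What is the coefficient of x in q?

Write q(x) = ax^2 + bx + c. Substituting each data point gives a linear system:
  c = 0
  a + b + c = 10
  16a + 4b + c = 100
Solving the system yields a = 5, b = 5, c = 0.
So q(x) = 5x^2 + 5x.
The coefficient of x is 5.

5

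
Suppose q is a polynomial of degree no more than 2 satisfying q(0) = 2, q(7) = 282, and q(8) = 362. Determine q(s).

Write q(s) = as^2 + bs + c. Substituting each data point gives a linear system:
  c = 2
  49a + 7b + c = 282
  64a + 8b + c = 362
Solving the system yields a = 5, b = 5, c = 2.
So q(s) = 5s^2 + 5s + 2.
Check: q(8) = 362. ✓

q(s) = 5s^2 + 5s + 2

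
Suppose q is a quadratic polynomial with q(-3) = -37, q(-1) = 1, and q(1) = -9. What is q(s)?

q(s) = -6s^2 - 5s + 2

Using the Lagrange interpolation formula with nodes -3, -1, 1:
  L_0(s) = (s + 1)(s - 1) / 8
  L_1(s) = (s + 3)(s - 1) / -4
  L_2(s) = (s + 3)(s + 1) / 8
Then q(s) = -37·L_0(s) + 1·L_1(s) - 9·L_2(s).
Expanding and collecting terms gives q(s) = -6s² - 5s + 2.
Check: q(-3) = -37. ✓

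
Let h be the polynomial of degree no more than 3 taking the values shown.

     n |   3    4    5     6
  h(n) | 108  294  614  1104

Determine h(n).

h(n) = 6n^3 - 5n^2 - n - 6

Using the Lagrange interpolation formula with nodes 3, 4, 5, 6:
  L_0(n) = (n - 4)(n - 5)(n - 6) / -6
  L_1(n) = (n - 3)(n - 5)(n - 6) / 2
  L_2(n) = (n - 3)(n - 4)(n - 6) / -2
  L_3(n) = (n - 3)(n - 4)(n - 5) / 6
Then h(n) = 108·L_0(n) + 294·L_1(n) + 614·L_2(n) + 1104·L_3(n).
Expanding and collecting terms gives h(n) = 6n³ - 5n² - n - 6.
Check: h(4) = 294. ✓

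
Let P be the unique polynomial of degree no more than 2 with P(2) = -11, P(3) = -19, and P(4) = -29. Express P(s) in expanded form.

P(s) = -s^2 - 3s - 1

Write P(s) = as^2 + bs + c. Substituting each data point gives a linear system:
  4a + 2b + c = -11
  9a + 3b + c = -19
  16a + 4b + c = -29
Solving the system yields a = -1, b = -3, c = -1.
So P(s) = -s² - 3s - 1.
Check: P(4) = -29. ✓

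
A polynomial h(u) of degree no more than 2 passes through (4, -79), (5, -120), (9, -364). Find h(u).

Using the Lagrange interpolation formula with nodes 4, 5, 9:
  L_0(u) = (u - 5)(u - 9) / 5
  L_1(u) = (u - 4)(u - 9) / -4
  L_2(u) = (u - 4)(u - 5) / 20
Then h(u) = -79·L_0(u) - 120·L_1(u) - 364·L_2(u).
Expanding and collecting terms gives h(u) = -4u^2 - 5u + 5.
Check: h(4) = -79. ✓

h(u) = -4u^2 - 5u + 5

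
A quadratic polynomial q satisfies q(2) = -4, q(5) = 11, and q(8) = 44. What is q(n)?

q(n) = n^2 - 2n - 4

Using the Lagrange interpolation formula with nodes 2, 5, 8:
  L_0(n) = (n - 5)(n - 8) / 18
  L_1(n) = (n - 2)(n - 8) / -9
  L_2(n) = (n - 2)(n - 5) / 18
Then q(n) = -4·L_0(n) + 11·L_1(n) + 44·L_2(n).
Expanding and collecting terms gives q(n) = n^2 - 2n - 4.
Check: q(8) = 44. ✓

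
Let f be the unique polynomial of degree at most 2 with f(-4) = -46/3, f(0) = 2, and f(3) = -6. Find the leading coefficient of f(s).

Write f(s) = as^2 + bs + c. Substituting each data point gives a linear system:
  16a - 4b + c = -46/3
  c = 2
  9a + 3b + c = -6
Solving the system yields a = -1, b = 1/3, c = 2.
So f(s) = -s² + (1/3)s + 2.
The leading coefficient is -1.

-1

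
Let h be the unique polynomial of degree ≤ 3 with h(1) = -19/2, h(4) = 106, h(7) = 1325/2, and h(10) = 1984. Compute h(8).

Forward differences of the values at n = 1, 4, 7, 10:
  h  : -19/2  106  1325/2  1984
  Δ  : 231/2  1113/2  2643/2
  Δ^2: 441  765
  Δ^3: 324
The third differences are constant, confirming degree 3.
Interpolating (Newton forward form) and evaluating at n = 8 gives h(8) = 1002.

1002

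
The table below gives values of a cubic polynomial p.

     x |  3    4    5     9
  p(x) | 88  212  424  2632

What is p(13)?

Write p(x) = ax^3 + bx^2 + cx + d. Substituting each data point gives a linear system:
  27a + 9b + 3c + d = 88
  64a + 16b + 4c + d = 212
  125a + 25b + 5c + d = 424
  729a + 81b + 9c + d = 2632
Solving the system yields a = 4, b = -4, c = 4, d = 4.
So p(x) = 4x³ - 4x² + 4x + 4.
Then p(13) = 8168.

8168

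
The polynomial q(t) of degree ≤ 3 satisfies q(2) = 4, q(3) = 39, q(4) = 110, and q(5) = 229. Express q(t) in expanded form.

Write q(t) = at^3 + bt^2 + ct + d. Substituting each data point gives a linear system:
  8a + 4b + 2c + d = 4
  27a + 9b + 3c + d = 39
  64a + 16b + 4c + d = 110
  125a + 25b + 5c + d = 229
Solving the system yields a = 2, b = 0, c = -3, d = -6.
So q(t) = 2t³ - 3t - 6.
Check: q(5) = 229. ✓

q(t) = 2t^3 - 3t - 6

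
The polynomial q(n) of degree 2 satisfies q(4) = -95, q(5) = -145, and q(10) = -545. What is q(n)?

Using the Lagrange interpolation formula with nodes 4, 5, 10:
  L_0(n) = (n - 5)(n - 10) / 6
  L_1(n) = (n - 4)(n - 10) / -5
  L_2(n) = (n - 4)(n - 5) / 30
Then q(n) = -95·L_0(n) - 145·L_1(n) - 545·L_2(n).
Expanding and collecting terms gives q(n) = -5n^2 - 5n + 5.
Check: q(4) = -95. ✓

q(n) = -5n^2 - 5n + 5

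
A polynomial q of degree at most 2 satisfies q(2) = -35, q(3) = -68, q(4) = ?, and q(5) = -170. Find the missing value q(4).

The 3 known points determine the degree-2 polynomial uniquely.
Write q(n) = an^2 + bn + c. Substituting each data point gives a linear system:
  4a + 2b + c = -35
  9a + 3b + c = -68
  25a + 5b + c = -170
Solving the system yields a = -6, b = -3, c = -5.
So q(n) = -6n^2 - 3n - 5.
Then q(4) = -113.

-113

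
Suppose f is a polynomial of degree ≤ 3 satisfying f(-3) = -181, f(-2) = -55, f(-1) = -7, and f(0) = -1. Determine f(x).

Write f(x) = ax^3 + bx^2 + cx + d. Substituting each data point gives a linear system:
  -27a + 9b - 3c + d = -181
  -8a + 4b - 2c + d = -55
  -a + b - c + d = -7
  d = -1
Solving the system yields a = 6, b = -3, c = -3, d = -1.
So f(x) = 6x³ - 3x² - 3x - 1.
Check: f(0) = -1. ✓

f(x) = 6x^3 - 3x^2 - 3x - 1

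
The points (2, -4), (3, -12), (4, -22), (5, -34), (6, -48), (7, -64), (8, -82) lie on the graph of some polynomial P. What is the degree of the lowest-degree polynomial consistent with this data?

Forward differences of the values at s = 2, 3, 4, 5, 6, 7, 8:
  P  : -4  -12  -22  -34  -48  -64  -82
  Δ  : -8  -10  -12  -14  -16  -18
  Δ^2: -2  -2  -2  -2  -2
  Δ^3: 0  0  0  0
  Δ^4: 0  0  0
  Δ^5: 0  0
  Δ^6: 0
The second differences are constant (-2) and nonzero, while all higher differences vanish, so the minimal degree is 2.

2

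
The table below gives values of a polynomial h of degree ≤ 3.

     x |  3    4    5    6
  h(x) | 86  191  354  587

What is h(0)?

-1

Using the Lagrange interpolation formula with nodes 3, 4, 5, 6:
  L_0(x) = (x - 4)(x - 5)(x - 6) / -6
  L_1(x) = (x - 3)(x - 5)(x - 6) / 2
  L_2(x) = (x - 3)(x - 4)(x - 6) / -2
  L_3(x) = (x - 3)(x - 4)(x - 5) / 6
Then h(x) = 86·L_0(x) + 191·L_1(x) + 354·L_2(x) + 587·L_3(x).
Expanding and collecting terms gives h(x) = 2x^3 + 5x^2 - 4x - 1.
Evaluating at x = 0: h(0) = -1.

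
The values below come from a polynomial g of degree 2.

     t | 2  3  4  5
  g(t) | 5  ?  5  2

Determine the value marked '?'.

On equispaced nodes a degree-2 polynomial has vanishing third forward difference, so
  - g(2) + 3·g(3) - 3·g(4) + g(5) = 0.
Substituting the known values and solving for g(3):
  3·g(3) = 18
  g(3) = 6.

6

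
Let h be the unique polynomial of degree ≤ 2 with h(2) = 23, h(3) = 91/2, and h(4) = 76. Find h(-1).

7/2

Using the Lagrange interpolation formula with nodes 2, 3, 4:
  L_0(x) = (x - 3)(x - 4) / 2
  L_1(x) = (x - 2)(x - 4) / -1
  L_2(x) = (x - 2)(x - 3) / 2
Then h(x) = 23·L_0(x) + 91/2·L_1(x) + 76·L_2(x).
Expanding and collecting terms gives h(x) = 4x² + (5/2)x + 2.
Evaluating at x = -1: h(-1) = 7/2.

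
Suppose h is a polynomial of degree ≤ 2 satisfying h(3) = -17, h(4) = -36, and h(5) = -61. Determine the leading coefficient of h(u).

Write h(u) = au^2 + bu + c. Substituting each data point gives a linear system:
  9a + 3b + c = -17
  16a + 4b + c = -36
  25a + 5b + c = -61
Solving the system yields a = -3, b = 2, c = 4.
So h(u) = -3u² + 2u + 4.
The leading coefficient is -3.

-3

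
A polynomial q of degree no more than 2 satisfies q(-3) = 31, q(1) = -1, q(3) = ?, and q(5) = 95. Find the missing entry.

31

The 3 known points determine the degree-2 polynomial uniquely.
Write q(n) = an^2 + bn + c. Substituting each data point gives a linear system:
  9a - 3b + c = 31
  a + b + c = -1
  25a + 5b + c = 95
Solving the system yields a = 4, b = 0, c = -5.
So q(n) = 4n^2 - 5.
Then q(3) = 31.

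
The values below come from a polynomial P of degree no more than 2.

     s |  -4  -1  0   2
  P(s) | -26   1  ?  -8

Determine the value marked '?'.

The 3 known points determine the degree-2 polynomial uniquely.
Write P(s) = as^2 + bs + c. Substituting each data point gives a linear system:
  16a - 4b + c = -26
  a - b + c = 1
  4a + 2b + c = -8
Solving the system yields a = -2, b = -1, c = 2.
So P(s) = -2s² - s + 2.
Then P(0) = 2.

2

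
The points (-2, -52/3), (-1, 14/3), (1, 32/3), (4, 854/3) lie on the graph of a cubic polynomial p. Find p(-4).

-658/3

Using the Lagrange interpolation formula with nodes -2, -1, 1, 4:
  L_0(s) = (s + 1)(s - 1)(s - 4) / -18
  L_1(s) = (s + 2)(s - 1)(s - 4) / 10
  L_2(s) = (s + 2)(s + 1)(s - 4) / -18
  L_3(s) = (s + 2)(s + 1)(s - 1) / 90
Then p(s) = -52/3·L_0(s) + 14/3·L_1(s) + 32/3·L_2(s) + 854/3·L_3(s).
Expanding and collecting terms gives p(s) = 4s^3 + (5/3)s^2 - s + 6.
Evaluating at s = -4: p(-4) = -658/3.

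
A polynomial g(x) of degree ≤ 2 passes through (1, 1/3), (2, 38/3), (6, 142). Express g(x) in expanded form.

g(x) = 4x^2 + (1/3)x - 4

Write g(x) = ax^2 + bx + c. Substituting each data point gives a linear system:
  a + b + c = 1/3
  4a + 2b + c = 38/3
  36a + 6b + c = 142
Solving the system yields a = 4, b = 1/3, c = -4.
So g(x) = 4x^2 + (1/3)x - 4.
Check: g(2) = 38/3. ✓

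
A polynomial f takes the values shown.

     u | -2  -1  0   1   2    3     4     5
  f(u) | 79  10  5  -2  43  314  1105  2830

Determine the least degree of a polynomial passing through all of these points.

Forward differences of the values at u = -2, -1, 0, 1, 2, 3, 4, 5:
  f  : 79  10  5  -2  43  314  1105  2830
  Δ  : -69  -5  -7  45  271  791  1725
  Δ^2: 64  -2  52  226  520  934
  Δ^3: -66  54  174  294  414
  Δ^4: 120  120  120  120
  Δ^5: 0  0  0
  Δ^6: 0  0
  Δ^7: 0
The fourth differences are constant (120) and nonzero, while all higher differences vanish, so the minimal degree is 4.

4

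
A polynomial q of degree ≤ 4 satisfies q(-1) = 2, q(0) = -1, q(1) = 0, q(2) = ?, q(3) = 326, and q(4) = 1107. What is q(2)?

On equispaced nodes a degree-4 polynomial has vanishing fifth forward difference, so
  - q(-1) + 5·q(0) - 10·q(1) + 10·q(2) - 5·q(3) + q(4) = 0.
Substituting the known values and solving for q(2):
  10·q(2) = 530
  q(2) = 53.

53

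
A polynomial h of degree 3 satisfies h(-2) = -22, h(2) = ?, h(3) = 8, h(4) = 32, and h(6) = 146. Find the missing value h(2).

-2

The 4 known points determine the degree-3 polynomial uniquely.
Write h(u) = au^3 + bu^2 + cu + d. Substituting each data point gives a linear system:
  -8a + 4b - 2c + d = -22
  27a + 9b + 3c + d = 8
  64a + 16b + 4c + d = 32
  216a + 36b + 6c + d = 146
Solving the system yields a = 1, b = -2, c = 1, d = -4.
So h(u) = u^3 - 2u^2 + u - 4.
Then h(2) = -2.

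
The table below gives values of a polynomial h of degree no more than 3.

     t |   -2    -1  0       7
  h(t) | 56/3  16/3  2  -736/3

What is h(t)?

h(t) = -t^3 + 2t^2 - (1/3)t + 2

Write h(t) = at^3 + bt^2 + ct + d. Substituting each data point gives a linear system:
  -8a + 4b - 2c + d = 56/3
  -a + b - c + d = 16/3
  d = 2
  343a + 49b + 7c + d = -736/3
Solving the system yields a = -1, b = 2, c = -1/3, d = 2.
So h(t) = -t^3 + 2t^2 - (1/3)t + 2.
Check: h(0) = 2. ✓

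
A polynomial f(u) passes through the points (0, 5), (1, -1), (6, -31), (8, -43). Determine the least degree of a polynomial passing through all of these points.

Divided differences on the nodes 0, 1, 6, 8:
  order 0: 5  -1  -31  -43
  order 1: -6  -6  -6
  order 2: 0  0
  order 3: 0
The order-1 divided differences are all -6 (nonzero) and every higher order vanishes, so the data lies on a polynomial of degree exactly 1.

1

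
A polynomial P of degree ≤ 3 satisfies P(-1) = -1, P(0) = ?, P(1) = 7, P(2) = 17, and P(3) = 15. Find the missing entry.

-3

On equispaced nodes a degree-3 polynomial has vanishing fourth forward difference, so
  P(-1) - 4·P(0) + 6·P(1) - 4·P(2) + P(3) = 0.
Substituting the known values and solving for P(0):
  -4·P(0) = 12
  P(0) = -3.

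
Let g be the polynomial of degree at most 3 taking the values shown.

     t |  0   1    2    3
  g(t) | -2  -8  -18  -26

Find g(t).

g(t) = t^3 - 5t^2 - 2t - 2

Using the Lagrange interpolation formula with nodes 0, 1, 2, 3:
  L_0(t) = (t - 1)(t - 2)(t - 3) / -6
  L_1(t) = t(t - 2)(t - 3) / 2
  L_2(t) = t(t - 1)(t - 3) / -2
  L_3(t) = t(t - 1)(t - 2) / 6
Then g(t) = -2·L_0(t) - 8·L_1(t) - 18·L_2(t) - 26·L_3(t).
Expanding and collecting terms gives g(t) = t³ - 5t² - 2t - 2.
Check: g(2) = -18. ✓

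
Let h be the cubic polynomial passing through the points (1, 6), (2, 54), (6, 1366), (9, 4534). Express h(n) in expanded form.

Write h(n) = an^3 + bn^2 + cn + d. Substituting each data point gives a linear system:
  a + b + c + d = 6
  8a + 4b + 2c + d = 54
  216a + 36b + 6c + d = 1366
  729a + 81b + 9c + d = 4534
Solving the system yields a = 6, b = 2, c = 0, d = -2.
So h(n) = 6n^3 + 2n^2 - 2.
Check: h(6) = 1366. ✓

h(n) = 6n^3 + 2n^2 - 2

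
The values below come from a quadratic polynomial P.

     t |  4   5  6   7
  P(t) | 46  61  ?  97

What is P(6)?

The 3 known points determine the degree-2 polynomial uniquely.
Write P(t) = at^2 + bt + c. Substituting each data point gives a linear system:
  16a + 4b + c = 46
  25a + 5b + c = 61
  49a + 7b + c = 97
Solving the system yields a = 1, b = 6, c = 6.
So P(t) = t^2 + 6t + 6.
Then P(6) = 78.

78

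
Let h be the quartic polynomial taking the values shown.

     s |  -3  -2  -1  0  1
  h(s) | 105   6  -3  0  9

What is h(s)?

h(s) = 3s^4 + 5s^3 + s

Using the Lagrange interpolation formula with nodes -3, -2, -1, 0, 1:
  L_0(s) = (s + 2)(s + 1)s(s - 1) / 24
  L_1(s) = (s + 3)(s + 1)s(s - 1) / -6
  L_2(s) = (s + 3)(s + 2)s(s - 1) / 4
  L_3(s) = (s + 3)(s + 2)(s + 1)(s - 1) / -6
  L_4(s) = (s + 3)(s + 2)(s + 1)s / 24
Then h(s) = 105·L_0(s) + 6·L_1(s) - 3·L_2(s) + 0·L_3(s) + 9·L_4(s).
Expanding and collecting terms gives h(s) = 3s⁴ + 5s³ + s.
Check: h(1) = 9. ✓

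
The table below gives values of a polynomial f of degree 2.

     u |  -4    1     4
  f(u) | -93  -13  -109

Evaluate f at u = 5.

Using the Lagrange interpolation formula with nodes -4, 1, 4:
  L_0(u) = (u - 1)(u - 4) / 40
  L_1(u) = (u + 4)(u - 4) / -15
  L_2(u) = (u + 4)(u - 1) / 24
Then f(u) = -93·L_0(u) - 13·L_1(u) - 109·L_2(u).
Expanding and collecting terms gives f(u) = -6u^2 - 2u - 5.
Evaluating at u = 5: f(5) = -165.

-165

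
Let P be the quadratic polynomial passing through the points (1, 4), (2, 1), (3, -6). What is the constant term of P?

Write P(n) = an^2 + bn + c. Substituting each data point gives a linear system:
  a + b + c = 4
  4a + 2b + c = 1
  9a + 3b + c = -6
Solving the system yields a = -2, b = 3, c = 3.
So P(n) = -2n² + 3n + 3.
The constant term is 3.

3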